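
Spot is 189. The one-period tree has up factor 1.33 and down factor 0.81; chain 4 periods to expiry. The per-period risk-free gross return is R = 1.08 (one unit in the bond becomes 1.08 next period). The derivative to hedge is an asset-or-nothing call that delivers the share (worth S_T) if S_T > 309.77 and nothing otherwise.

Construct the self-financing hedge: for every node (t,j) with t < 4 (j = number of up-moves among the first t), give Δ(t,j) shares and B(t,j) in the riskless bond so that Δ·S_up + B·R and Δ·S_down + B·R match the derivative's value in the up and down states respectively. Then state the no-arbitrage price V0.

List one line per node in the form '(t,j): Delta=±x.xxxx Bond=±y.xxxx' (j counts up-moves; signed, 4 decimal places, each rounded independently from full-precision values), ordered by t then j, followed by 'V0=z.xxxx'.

(0,0): Delta=1.3926 Bond=-160.3493
(1,0): Delta=1.0457 Bond=-120.0696
(1,1): Delta=1.5883 Bond=-222.3511
(2,0): Delta=0.0000 Bond=0.0000
(2,1): Delta=1.6354 Bond=-249.7447
(2,2): Delta=1.5617 Bond=-231.2451
(3,0): Delta=0.0000 Bond=0.0000
(3,1): Delta=0.0000 Bond=0.0000
(3,2): Delta=2.5577 Bond=-519.4690
(3,3): Delta=1.0000 Bond=0.0000
V0=102.8611

Since d<R<u, set p* = (R−d)/(u−d) = 0.5192; price each node as the discounted p*-expectation of its children.
Terminal payoffs: V(4,0)=0.0000, V(4,1)=0.0000, V(4,2)=0.0000, V(4,3)=360.1652, V(4,4)=591.3824
Node (3,0) S=100.4423: V=(p*·0.0000+(1−p*)·0.0000)/1.08=0.0000; Δ=(0.0000−0.0000)/(133.5883−81.3583)=0.0000; B=V−Δ·S=0.0000
Node (3,1) S=164.9239: V=(p*·0.0000+(1−p*)·0.0000)/1.08=0.0000; Δ=(0.0000−0.0000)/(219.3487−133.5883)=0.0000; B=V−Δ·S=0.0000
Node (3,2) S=270.8009: V=(p*·360.1652+(1−p*)·0.0000)/1.08=173.1563; Δ=(360.1652−0.0000)/(360.1652−219.3487)=2.5577; B=V−Δ·S=-519.4690
Node (3,3) S=444.6484: V=(p*·591.3824+(1−p*)·360.1652)/1.08=444.6484; Δ=(591.3824−360.1652)/(591.3824−360.1652)=1.0000; B=V−Δ·S=0.0000
Node (2,0) S=124.0029: V=(p*·0.0000+(1−p*)·0.0000)/1.08=0.0000; Δ=(0.0000−0.0000)/(164.9239−100.4423)=0.0000; B=V−Δ·S=0.0000
Node (2,1) S=203.6097: V=(p*·173.1563+(1−p*)·0.0000)/1.08=83.2482; Δ=(173.1563−0.0000)/(270.8009−164.9239)=1.6354; B=V−Δ·S=-249.7447
Node (2,2) S=334.3221: V=(p*·444.6484+(1−p*)·173.1563)/1.08=290.8550; Δ=(444.6484−173.1563)/(444.6484−270.8009)=1.5617; B=V−Δ·S=-231.2451
Node (1,0) S=153.0900: V=(p*·83.2482+(1−p*)·0.0000)/1.08=40.0232; Δ=(83.2482−0.0000)/(203.6097−124.0029)=1.0457; B=V−Δ·S=-120.0696
Node (1,1) S=251.3700: V=(p*·290.8550+(1−p*)·83.2482)/1.08=176.8926; Δ=(290.8550−83.2482)/(334.3221−203.6097)=1.5883; B=V−Δ·S=-222.3511
Node (0,0) S=189.0000: V=(p*·176.8926+(1−p*)·40.0232)/1.08=102.8611; Δ=(176.8926−40.0232)/(251.3700−153.0900)=1.3926; B=V−Δ·S=-160.3493
Check: Δ(0,0)·S0 + B(0,0) = 102.8611 = V0.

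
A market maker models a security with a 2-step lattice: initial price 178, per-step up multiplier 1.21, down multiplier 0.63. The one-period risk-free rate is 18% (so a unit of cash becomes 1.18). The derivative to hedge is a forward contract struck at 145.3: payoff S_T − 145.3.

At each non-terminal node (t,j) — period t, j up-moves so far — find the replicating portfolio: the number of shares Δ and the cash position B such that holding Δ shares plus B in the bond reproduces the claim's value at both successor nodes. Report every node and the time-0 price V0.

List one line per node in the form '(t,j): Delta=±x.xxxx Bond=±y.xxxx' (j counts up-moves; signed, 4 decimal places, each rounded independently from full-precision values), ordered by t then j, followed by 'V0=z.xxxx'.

Under the risk-neutral measure, an up-move has probability p* = (R−d)/(u−d) = 0.9483 and values discount at R = 1.18.
Payoff layer (t=2): V(2,0)=-74.6518, V(2,1)=-9.6106, V(2,2)=115.3098
Node (1,0) S=112.1400: V=(p*·-9.6106+(1−p*)·-74.6518)/1.18=-10.9956; Δ=(-9.6106−-74.6518)/(135.6894−70.6482)=1.0000; B=V−Δ·S=-123.1356
Node (1,1) S=215.3800: V=(p*·115.3098+(1−p*)·-9.6106)/1.18=92.2444; Δ=(115.3098−-9.6106)/(260.6098−135.6894)=1.0000; B=V−Δ·S=-123.1356
Node (0,0) S=178.0000: V=(p*·92.2444+(1−p*)·-10.9956)/1.18=73.6478; Δ=(92.2444−-10.9956)/(215.3800−112.1400)=1.0000; B=V−Δ·S=-104.3522
Each (Δ,B) replicates both successor values, so the strategy is self-financing and V0 is arbitrage-free.

(0,0): Delta=1.0000 Bond=-104.3522
(1,0): Delta=1.0000 Bond=-123.1356
(1,1): Delta=1.0000 Bond=-123.1356
V0=73.6478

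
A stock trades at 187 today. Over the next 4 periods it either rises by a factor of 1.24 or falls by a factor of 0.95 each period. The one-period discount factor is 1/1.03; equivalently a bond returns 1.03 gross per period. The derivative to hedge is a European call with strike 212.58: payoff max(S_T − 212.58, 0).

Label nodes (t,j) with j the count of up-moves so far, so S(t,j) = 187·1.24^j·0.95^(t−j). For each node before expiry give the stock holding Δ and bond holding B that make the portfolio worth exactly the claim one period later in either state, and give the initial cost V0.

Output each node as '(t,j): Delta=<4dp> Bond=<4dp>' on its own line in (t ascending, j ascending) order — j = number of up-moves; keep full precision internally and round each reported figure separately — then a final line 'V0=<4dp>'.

Under the risk-neutral measure, an up-move has probability p* = (R−d)/(u−d) = 0.2759 and values discount at R = 1.03.
Payoff layer (t=4): V(4,0)=0.0000, V(4,1)=0.0000, V(4,2)=46.9169, V(4,3)=126.1318, V(4,4)=229.5280
(3,0): S=160.3291. Δ = (V_up−V_dn)/(S_up−S_dn) = (0.0000−0.0000)/(198.8081−152.3127) = 0.0000. V = [p*·0.0000 + (1−p*)·0.0000]/1.03 = 0.0000. B = V − Δ·S = 0.0000.
(3,1): S=209.2717. Δ = (V_up−V_dn)/(S_up−S_dn) = (46.9169−0.0000)/(259.4969−198.8081) = 0.7731. V = [p*·46.9169 + (1−p*)·0.0000]/1.03 = 12.5656. B = V − Δ·S = -149.2168.
(3,2): S=273.1546. Δ = (V_up−V_dn)/(S_up−S_dn) = (126.1318−46.9169)/(338.7118−259.4969) = 1.0000. V = [p*·126.1318 + (1−p*)·46.9169]/1.03 = 66.7663. B = V − Δ·S = -206.3883.
(3,3): S=356.5387. Δ = (V_up−V_dn)/(S_up−S_dn) = (229.5280−126.1318)/(442.1080−338.7118) = 1.0000. V = [p*·229.5280 + (1−p*)·126.1318]/1.03 = 150.1503. B = V − Δ·S = -206.3883.
(2,0): S=168.7675. Δ = (V_up−V_dn)/(S_up−S_dn) = (12.5656−0.0000)/(209.2717−160.3291) = 0.2567. V = [p*·12.5656 + (1−p*)·0.0000]/1.03 = 3.3654. B = V − Δ·S = -39.9643.
(2,1): S=220.2860. Δ = (V_up−V_dn)/(S_up−S_dn) = (66.7663−12.5656)/(273.1546−209.2717) = 0.8484. V = [p*·66.7663 + (1−p*)·12.5656]/1.03 = 26.7161. B = V − Δ·S = -160.1828.
(2,2): S=287.5312. Δ = (V_up−V_dn)/(S_up−S_dn) = (150.1503−66.7663)/(356.5387−273.1546) = 1.0000. V = [p*·150.1503 + (1−p*)·66.7663]/1.03 = 87.1542. B = V − Δ·S = -200.3770.
(1,0): S=177.6500. Δ = (V_up−V_dn)/(S_up−S_dn) = (26.7161−3.3654)/(220.2860−168.7675) = 0.4532. V = [p*·26.7161 + (1−p*)·3.3654]/1.03 = 9.5213. B = V − Δ·S = -70.9981.
(1,1): S=231.8800. Δ = (V_up−V_dn)/(S_up−S_dn) = (87.1542−26.7161)/(287.5312−220.2860) = 0.8988. V = [p*·87.1542 + (1−p*)·26.7161]/1.03 = 42.1249. B = V − Δ·S = -166.2824.
(0,0): S=187.0000. Δ = (V_up−V_dn)/(S_up−S_dn) = (42.1249−9.5213)/(231.8800−177.6500) = 0.6012. V = [p*·42.1249 + (1−p*)·9.5213]/1.03 = 17.9761. B = V − Δ·S = -94.4499.
Check: Δ(0,0)·S0 + B(0,0) = 17.9761 = V0.

(0,0): Delta=0.6012 Bond=-94.4499
(1,0): Delta=0.4532 Bond=-70.9981
(1,1): Delta=0.8988 Bond=-166.2824
(2,0): Delta=0.2567 Bond=-39.9643
(2,1): Delta=0.8484 Bond=-160.1828
(2,2): Delta=1.0000 Bond=-200.3770
(3,0): Delta=0.0000 Bond=0.0000
(3,1): Delta=0.7731 Bond=-149.2168
(3,2): Delta=1.0000 Bond=-206.3883
(3,3): Delta=1.0000 Bond=-206.3883
V0=17.9761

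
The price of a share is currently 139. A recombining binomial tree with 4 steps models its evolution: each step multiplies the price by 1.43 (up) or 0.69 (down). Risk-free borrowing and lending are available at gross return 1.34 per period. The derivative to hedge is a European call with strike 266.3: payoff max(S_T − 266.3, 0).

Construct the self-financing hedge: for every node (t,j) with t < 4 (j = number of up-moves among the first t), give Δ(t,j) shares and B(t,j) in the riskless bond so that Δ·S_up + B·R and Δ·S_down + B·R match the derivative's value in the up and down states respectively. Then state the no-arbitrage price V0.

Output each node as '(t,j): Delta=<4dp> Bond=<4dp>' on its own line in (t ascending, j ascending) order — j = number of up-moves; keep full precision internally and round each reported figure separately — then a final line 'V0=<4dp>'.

(0,0): Delta=0.8397 Bond=-57.1282
(1,0): Delta=0.0857 Bond=-4.2340
(1,1): Delta=0.8901 Bond=-86.5651
(2,0): Delta=0.0000 Bond=0.0000
(2,1): Delta=0.0915 Bond=-6.4591
(2,2): Delta=0.9435 Bond=-131.1640
(3,0): Delta=0.0000 Bond=0.0000
(3,1): Delta=0.0000 Bond=0.0000
(3,2): Delta=0.0976 Bond=-9.8536
(3,3): Delta=1.0000 Bond=-198.7313
V0=59.5969

No-arbitrage ⇒ martingale measure with p* = (R−d)/(u−d) = 0.8784.
At expiry t=4: V(4,0)=0.0000, V(4,1)=0.0000, V(4,2)=0.0000, V(4,3)=14.1607, V(4,4)=314.9446
(3,0): S=45.6628. Δ = (V_up−V_dn)/(S_up−S_dn) = (0.0000−0.0000)/(65.2977−31.5073) = 0.0000. V = [p*·0.0000 + (1−p*)·0.0000]/1.34 = 0.0000. B = V − Δ·S = 0.0000.
(3,1): S=94.6344. Δ = (V_up−V_dn)/(S_up−S_dn) = (0.0000−0.0000)/(135.3272−65.2977) = 0.0000. V = [p*·0.0000 + (1−p*)·0.0000]/1.34 = 0.0000. B = V − Δ·S = 0.0000.
(3,2): S=196.1264. Δ = (V_up−V_dn)/(S_up−S_dn) = (14.1607−0.0000)/(280.4607−135.3272) = 0.0976. V = [p*·14.1607 + (1−p*)·0.0000]/1.34 = 9.2824. B = V − Δ·S = -9.8536.
(3,3): S=406.4648. Δ = (V_up−V_dn)/(S_up−S_dn) = (314.9446−14.1607)/(581.2446−280.4607) = 1.0000. V = [p*·314.9446 + (1−p*)·14.1607]/1.34 = 207.7334. B = V − Δ·S = -198.7313.
(2,0): S=66.1779. Δ = (V_up−V_dn)/(S_up−S_dn) = (0.0000−0.0000)/(94.6344−45.6628) = 0.0000. V = [p*·0.0000 + (1−p*)·0.0000]/1.34 = 0.0000. B = V − Δ·S = 0.0000.
(2,1): S=137.1513. Δ = (V_up−V_dn)/(S_up−S_dn) = (9.2824−0.0000)/(196.1264−94.6344) = 0.0915. V = [p*·9.2824 + (1−p*)·0.0000]/1.34 = 6.0847. B = V − Δ·S = -6.4591.
(2,2): S=284.2411. Δ = (V_up−V_dn)/(S_up−S_dn) = (207.7334−9.2824)/(406.4648−196.1264) = 0.9435. V = [p*·207.7334 + (1−p*)·9.2824]/1.34 = 137.0131. B = V − Δ·S = -131.1640.
(1,0): S=95.9100. Δ = (V_up−V_dn)/(S_up−S_dn) = (6.0847−0.0000)/(137.1513−66.1779) = 0.0857. V = [p*·6.0847 + (1−p*)·0.0000]/1.34 = 3.9885. B = V − Δ·S = -4.2340.
(1,1): S=198.7700. Δ = (V_up−V_dn)/(S_up−S_dn) = (137.0131−6.0847)/(284.2411−137.1513) = 0.8901. V = [p*·137.0131 + (1−p*)·6.0847]/1.34 = 90.3652. B = V − Δ·S = -86.5651.
(0,0): S=139.0000. Δ = (V_up−V_dn)/(S_up−S_dn) = (90.3652−3.9885)/(198.7700−95.9100) = 0.8397. V = [p*·90.3652 + (1−p*)·3.9885]/1.34 = 59.5969. B = V − Δ·S = -57.1282.
Check: Δ(0,0)·S0 + B(0,0) = 59.5969 = V0.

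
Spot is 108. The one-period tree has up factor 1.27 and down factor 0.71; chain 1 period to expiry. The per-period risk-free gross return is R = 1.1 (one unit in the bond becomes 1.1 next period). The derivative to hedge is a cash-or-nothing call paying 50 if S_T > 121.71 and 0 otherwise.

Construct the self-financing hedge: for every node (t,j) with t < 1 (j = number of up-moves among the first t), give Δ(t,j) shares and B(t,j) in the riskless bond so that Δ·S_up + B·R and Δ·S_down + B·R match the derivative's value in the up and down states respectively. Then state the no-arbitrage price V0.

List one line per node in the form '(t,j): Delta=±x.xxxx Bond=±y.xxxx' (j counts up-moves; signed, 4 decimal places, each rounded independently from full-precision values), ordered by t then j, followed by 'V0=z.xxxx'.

(0,0): Delta=0.8267 Bond=-57.6299
V0=31.6558

The replicating-portfolio and risk-neutral prices coincide; use p* = (1.1−0.71)/(1.27−0.71) = 0.6964 for the latter.
At expiry t=1: V(1,0)=0.0000, V(1,1)=50.0000
Node (0,0) S=108.0000: V=(p*·50.0000+(1−p*)·0.0000)/1.1=31.6558; Δ=(50.0000−0.0000)/(137.1600−76.6800)=0.8267; B=V−Δ·S=-57.6299
Each (Δ,B) replicates both successor values, so the strategy is self-financing and V0 is arbitrage-free.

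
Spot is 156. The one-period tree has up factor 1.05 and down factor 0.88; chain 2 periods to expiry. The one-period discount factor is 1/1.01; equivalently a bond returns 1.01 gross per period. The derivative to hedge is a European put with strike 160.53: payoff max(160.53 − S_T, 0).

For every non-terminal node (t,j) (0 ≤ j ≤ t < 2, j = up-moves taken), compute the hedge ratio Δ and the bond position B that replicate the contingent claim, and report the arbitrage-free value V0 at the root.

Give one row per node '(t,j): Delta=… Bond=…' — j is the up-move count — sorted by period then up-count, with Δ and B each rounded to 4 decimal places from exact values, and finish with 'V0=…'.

Risk-neutral probability p* = (R−d)/(u−d) = (1.01−0.88)/(1.05−0.88) = 0.7647.
At expiry t=2: V(2,0)=39.7236, V(2,1)=16.3860, V(2,2)=0.0000
  t=1,j=0: stock 137.2800 → up 144.1440 (V=16.3860), down 120.8064 (V=39.7236). Price 21.6606; hedge Δ=-1.0000, bond B=158.9406.
  t=1,j=1: stock 163.8000 → up 171.9900 (V=0.0000), down 144.1440 (V=16.3860). Price 3.8174; hedge Δ=-0.5885, bond B=100.2056.
  t=0,j=0: stock 156.0000 → up 163.8000 (V=3.8174), down 137.2800 (V=21.6606). Price 7.9364; hedge Δ=-0.6728, bond B=112.8966.
Each (Δ,B) replicates both successor values, so the strategy is self-financing and V0 is arbitrage-free.

(0,0): Delta=-0.6728 Bond=112.8966
(1,0): Delta=-1.0000 Bond=158.9406
(1,1): Delta=-0.5885 Bond=100.2056
V0=7.9364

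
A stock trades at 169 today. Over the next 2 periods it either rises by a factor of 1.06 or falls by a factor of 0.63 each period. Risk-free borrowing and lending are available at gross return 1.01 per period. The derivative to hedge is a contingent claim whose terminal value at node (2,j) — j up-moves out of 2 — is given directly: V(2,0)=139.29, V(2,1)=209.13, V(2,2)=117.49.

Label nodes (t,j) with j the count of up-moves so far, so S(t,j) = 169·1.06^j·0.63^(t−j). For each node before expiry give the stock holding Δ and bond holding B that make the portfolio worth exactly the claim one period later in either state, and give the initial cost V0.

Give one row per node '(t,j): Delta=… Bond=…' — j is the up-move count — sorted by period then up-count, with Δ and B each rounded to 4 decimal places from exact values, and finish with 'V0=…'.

(0,0): Delta=-0.9927 Bond=301.6981
(1,0): Delta=1.5255 Bond=36.6003
(1,1): Delta=-1.1897 Bond=339.9933
V0=133.9264

Since d<R<u, set p* = (R−d)/(u−d) = 0.8837; price each node as the discounted p*-expectation of its children.
At expiry t=2: V(2,0)=139.2900, V(2,1)=209.1300, V(2,2)=117.4900
Node (1,0) S=106.4700: V=(p*·209.1300+(1−p*)·139.2900)/1.01=199.0189; Δ=(209.1300−139.2900)/(112.8582−67.0761)=1.5255; B=V−Δ·S=36.6003
Node (1,1) S=179.1400: V=(p*·117.4900+(1−p*)·209.1300)/1.01=126.8770; Δ=(117.4900−209.1300)/(189.8884−112.8582)=-1.1897; B=V−Δ·S=339.9933
Node (0,0) S=169.0000: V=(p*·126.8770+(1−p*)·199.0189)/1.01=133.9264; Δ=(126.8770−199.0189)/(179.1400−106.4700)=-0.9927; B=V−Δ·S=301.6981
Check: Δ(0,0)·S0 + B(0,0) = 133.9264 = V0.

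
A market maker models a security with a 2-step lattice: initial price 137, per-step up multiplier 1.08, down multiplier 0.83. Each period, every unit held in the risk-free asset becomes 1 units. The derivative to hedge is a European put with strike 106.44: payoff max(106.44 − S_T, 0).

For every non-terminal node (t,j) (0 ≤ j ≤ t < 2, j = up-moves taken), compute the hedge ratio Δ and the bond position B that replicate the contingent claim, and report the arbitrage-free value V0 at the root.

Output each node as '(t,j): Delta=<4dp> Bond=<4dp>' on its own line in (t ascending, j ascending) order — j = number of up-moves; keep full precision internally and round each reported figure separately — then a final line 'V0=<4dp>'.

(0,0): Delta=-0.1127 Bond=16.6727
(1,0): Delta=-0.4243 Bond=52.1022
(1,1): Delta=0.0000 Bond=0.0000
V0=1.2350

Risk-neutral probability p* = (R−d)/(u−d) = (1−0.83)/(1.08−0.83) = 0.6800.
Terminal values V(2,·): V(2,0)=12.0607, V(2,1)=0.0000, V(2,2)=0.0000
  t=1,j=0: stock 113.7100 → up 122.8068 (V=0.0000), down 94.3793 (V=12.0607). Price 3.8594; hedge Δ=-0.4243, bond B=52.1022.
  t=1,j=1: stock 147.9600 → up 159.7968 (V=0.0000), down 122.8068 (V=0.0000). Price 0.0000; hedge Δ=0.0000, bond B=0.0000.
  t=0,j=0: stock 137.0000 → up 147.9600 (V=0.0000), down 113.7100 (V=3.8594). Price 1.2350; hedge Δ=-0.1127, bond B=16.6727.
Self-financing check: at every node Δ·S+B equals the discounted successor values.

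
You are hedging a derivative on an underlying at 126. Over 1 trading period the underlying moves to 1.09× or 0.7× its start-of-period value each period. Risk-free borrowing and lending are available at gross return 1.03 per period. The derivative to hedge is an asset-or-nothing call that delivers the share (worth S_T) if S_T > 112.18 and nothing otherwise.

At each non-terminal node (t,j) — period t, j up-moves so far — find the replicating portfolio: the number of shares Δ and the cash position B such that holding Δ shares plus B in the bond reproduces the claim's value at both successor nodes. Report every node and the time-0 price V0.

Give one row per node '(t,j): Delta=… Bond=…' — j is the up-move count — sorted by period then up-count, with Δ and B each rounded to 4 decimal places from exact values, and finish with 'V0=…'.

Since d<R<u, set p* = (R−d)/(u−d) = 0.8462; price each node as the discounted p*-expectation of its children.
At expiry t=1: V(1,0)=0.0000, V(1,1)=137.3400
Node (0,0) S=126.0000: V=(p*·137.3400+(1−p*)·0.0000)/1.03=112.8260; Δ=(137.3400−0.0000)/(137.3400−88.2000)=2.7949; B=V−Δ·S=-239.3279
The time-0 hedge costs 112.8260, which is the no-arbitrage price.

(0,0): Delta=2.7949 Bond=-239.3279
V0=112.8260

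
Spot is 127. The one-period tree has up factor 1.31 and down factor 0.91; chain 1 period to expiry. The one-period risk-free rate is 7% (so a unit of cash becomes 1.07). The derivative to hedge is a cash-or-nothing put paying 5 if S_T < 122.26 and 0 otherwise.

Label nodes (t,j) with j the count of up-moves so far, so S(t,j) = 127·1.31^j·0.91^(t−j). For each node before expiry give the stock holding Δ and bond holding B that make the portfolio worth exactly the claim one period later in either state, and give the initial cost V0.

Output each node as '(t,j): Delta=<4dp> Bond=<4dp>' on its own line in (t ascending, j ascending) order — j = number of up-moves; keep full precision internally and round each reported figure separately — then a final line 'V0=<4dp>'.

The replicating-portfolio and risk-neutral prices coincide; use p* = (1.07−0.91)/(1.31−0.91) = 0.4000 for the latter.
Payoff layer (t=1): V(1,0)=5.0000, V(1,1)=0.0000
Node (0,0) S=127.0000: V=(p*·0.0000+(1−p*)·5.0000)/1.07=2.8037; Δ=(0.0000−5.0000)/(166.3700−115.5700)=-0.0984; B=V−Δ·S=15.3037
The time-0 hedge costs 2.8037, which is the no-arbitrage price.

(0,0): Delta=-0.0984 Bond=15.3037
V0=2.8037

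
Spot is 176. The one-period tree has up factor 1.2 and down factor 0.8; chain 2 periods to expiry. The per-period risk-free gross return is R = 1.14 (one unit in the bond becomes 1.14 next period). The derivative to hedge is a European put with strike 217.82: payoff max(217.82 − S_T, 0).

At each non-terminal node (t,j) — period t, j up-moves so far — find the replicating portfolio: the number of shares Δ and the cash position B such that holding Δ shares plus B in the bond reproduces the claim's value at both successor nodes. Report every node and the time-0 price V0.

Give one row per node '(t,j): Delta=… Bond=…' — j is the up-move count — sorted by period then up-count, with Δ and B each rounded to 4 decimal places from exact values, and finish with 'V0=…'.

(0,0): Delta=-0.6227 Bond=121.0111
(1,0): Delta=-1.0000 Bond=191.0702
(1,1): Delta=-0.5784 Bond=128.5789
V0=11.4080

No-arbitrage ⇒ martingale measure with p* = (R−d)/(u−d) = 0.8500.
At expiry t=2: V(2,0)=105.1800, V(2,1)=48.8600, V(2,2)=0.0000
  t=1,j=0: stock 140.8000 → up 168.9600 (V=48.8600), down 112.6400 (V=105.1800). Price 50.2702; hedge Δ=-1.0000, bond B=191.0702.
  t=1,j=1: stock 211.2000 → up 253.4400 (V=0.0000), down 168.9600 (V=48.8600). Price 6.4289; hedge Δ=-0.5784, bond B=128.5789.
  t=0,j=0: stock 176.0000 → up 211.2000 (V=6.4289), down 140.8000 (V=50.2702). Price 11.4080; hedge Δ=-0.6227, bond B=121.0111.
Root portfolio cost Δ·176+B reproduces V0=11.4080.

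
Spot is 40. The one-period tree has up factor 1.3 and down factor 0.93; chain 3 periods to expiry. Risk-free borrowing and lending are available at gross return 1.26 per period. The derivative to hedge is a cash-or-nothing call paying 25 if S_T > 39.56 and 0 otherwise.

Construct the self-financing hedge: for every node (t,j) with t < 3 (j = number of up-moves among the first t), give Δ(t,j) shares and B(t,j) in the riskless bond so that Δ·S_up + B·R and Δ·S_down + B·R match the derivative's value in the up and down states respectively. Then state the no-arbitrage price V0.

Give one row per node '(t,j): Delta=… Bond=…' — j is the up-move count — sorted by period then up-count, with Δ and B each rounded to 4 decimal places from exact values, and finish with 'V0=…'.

Risk-neutral probability p* = (R−d)/(u−d) = (1.26−0.93)/(1.3−0.93) = 0.8919.
Payoff layer (t=3): V(3,0)=0.0000, V(3,1)=25.0000, V(3,2)=25.0000, V(3,3)=25.0000
Node (2,0) S=34.5960: V=(p*·25.0000+(1−p*)·0.0000)/1.26=17.6963; Δ=(25.0000−0.0000)/(44.9748−32.1743)=1.9530; B=V−Δ·S=-49.8713
Node (2,1) S=48.3600: V=(p*·25.0000+(1−p*)·25.0000)/1.26=19.8413; Δ=(25.0000−25.0000)/(62.8680−44.9748)=0.0000; B=V−Δ·S=19.8413
Node (2,2) S=67.6000: V=(p*·25.0000+(1−p*)·25.0000)/1.26=19.8413; Δ=(25.0000−25.0000)/(87.8800−62.8680)=0.0000; B=V−Δ·S=19.8413
Node (1,0) S=37.2000: V=(p*·19.8413+(1−p*)·17.6963)/1.26=15.5630; Δ=(19.8413−17.6963)/(48.3600−34.5960)=0.1558; B=V−Δ·S=9.7657
Node (1,1) S=52.0000: V=(p*·19.8413+(1−p*)·19.8413)/1.26=15.7470; Δ=(19.8413−19.8413)/(67.6000−48.3600)=0.0000; B=V−Δ·S=15.7470
Node (0,0) S=40.0000: V=(p*·15.7470+(1−p*)·15.5630)/1.26=12.4819; Δ=(15.7470−15.5630)/(52.0000−37.2000)=0.0124; B=V−Δ·S=11.9845
Each (Δ,B) replicates both successor values, so the strategy is self-financing and V0 is arbitrage-free.

(0,0): Delta=0.0124 Bond=11.9845
(1,0): Delta=0.1558 Bond=9.7657
(1,1): Delta=0.0000 Bond=15.7470
(2,0): Delta=1.9530 Bond=-49.8713
(2,1): Delta=0.0000 Bond=19.8413
(2,2): Delta=0.0000 Bond=19.8413
V0=12.4819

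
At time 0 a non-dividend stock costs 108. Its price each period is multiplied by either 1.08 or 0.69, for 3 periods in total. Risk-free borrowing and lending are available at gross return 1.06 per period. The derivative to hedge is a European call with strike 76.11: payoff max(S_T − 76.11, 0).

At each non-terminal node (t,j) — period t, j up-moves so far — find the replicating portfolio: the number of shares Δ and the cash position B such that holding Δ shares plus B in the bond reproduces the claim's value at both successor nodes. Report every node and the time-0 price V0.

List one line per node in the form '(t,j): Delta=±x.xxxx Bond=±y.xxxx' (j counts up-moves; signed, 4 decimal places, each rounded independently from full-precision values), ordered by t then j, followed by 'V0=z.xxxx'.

(0,0): Delta=0.9566 Bond=-59.0798
(1,0): Delta=0.3329 Bond=-16.1488
(1,1): Delta=0.9781 Bond=-65.1368
(2,0): Delta=0.0000 Bond=0.0000
(2,1): Delta=0.3444 Bond=-18.0430
(2,2): Delta=1.0000 Bond=-71.8019
V0=44.2305

Risk-neutral probability p* = (R−d)/(u−d) = (1.06−0.69)/(1.08−0.69) = 0.9487.
At expiry t=3: V(3,0)=0.0000, V(3,1)=0.0000, V(3,2)=10.8101, V(3,3)=59.9389
Node (2,0) S=51.4188: V=(p*·0.0000+(1−p*)·0.0000)/1.06=0.0000; Δ=(0.0000−0.0000)/(55.5323−35.4790)=0.0000; B=V−Δ·S=0.0000
Node (2,1) S=80.4816: V=(p*·10.8101+(1−p*)·0.0000)/1.06=9.6752; Δ=(10.8101−0.0000)/(86.9201−55.5323)=0.3444; B=V−Δ·S=-18.0430
Node (2,2) S=125.9712: V=(p*·59.9389+(1−p*)·10.8101)/1.06=54.1693; Δ=(59.9389−10.8101)/(136.0489−86.9201)=1.0000; B=V−Δ·S=-71.8019
Node (1,0) S=74.5200: V=(p*·9.6752+(1−p*)·0.0000)/1.06=8.6595; Δ=(9.6752−0.0000)/(80.4816−51.4188)=0.3329; B=V−Δ·S=-16.1488
Node (1,1) S=116.6400: V=(p*·54.1693+(1−p*)·9.6752)/1.06=48.9505; Δ=(54.1693−9.6752)/(125.9712−80.4816)=0.9781; B=V−Δ·S=-65.1368
Node (0,0) S=108.0000: V=(p*·48.9505+(1−p*)·8.6595)/1.06=44.2305; Δ=(48.9505−8.6595)/(116.6400−74.5200)=0.9566; B=V−Δ·S=-59.0798
The time-0 hedge costs 44.2305, which is the no-arbitrage price.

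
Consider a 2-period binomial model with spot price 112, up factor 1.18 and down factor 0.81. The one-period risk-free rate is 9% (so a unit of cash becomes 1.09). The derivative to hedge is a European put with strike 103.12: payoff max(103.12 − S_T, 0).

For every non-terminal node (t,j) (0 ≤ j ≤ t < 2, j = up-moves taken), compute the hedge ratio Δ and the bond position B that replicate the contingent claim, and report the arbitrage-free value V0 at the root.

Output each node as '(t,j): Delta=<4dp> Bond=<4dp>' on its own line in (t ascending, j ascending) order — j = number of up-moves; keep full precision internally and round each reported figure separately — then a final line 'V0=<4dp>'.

Under the risk-neutral measure, an up-move has probability p* = (R−d)/(u−d) = 0.7568 and values discount at R = 1.09.
At expiry t=2: V(2,0)=29.6368, V(2,1)=0.0000, V(2,2)=0.0000
  t=1,j=0: stock 90.7200 → up 107.0496 (V=0.0000), down 73.4832 (V=29.6368). Price 6.6137; hedge Δ=-0.8829, bond B=86.7132.
  t=1,j=1: stock 132.1600 → up 155.9488 (V=0.0000), down 107.0496 (V=0.0000). Price 0.0000; hedge Δ=0.0000, bond B=0.0000.
  t=0,j=0: stock 112.0000 → up 132.1600 (V=0.0000), down 90.7200 (V=6.6137). Price 1.4759; hedge Δ=-0.1596, bond B=19.3508.
Self-financing check: at every node Δ·S+B equals the discounted successor values.

(0,0): Delta=-0.1596 Bond=19.3508
(1,0): Delta=-0.8829 Bond=86.7132
(1,1): Delta=0.0000 Bond=0.0000
V0=1.4759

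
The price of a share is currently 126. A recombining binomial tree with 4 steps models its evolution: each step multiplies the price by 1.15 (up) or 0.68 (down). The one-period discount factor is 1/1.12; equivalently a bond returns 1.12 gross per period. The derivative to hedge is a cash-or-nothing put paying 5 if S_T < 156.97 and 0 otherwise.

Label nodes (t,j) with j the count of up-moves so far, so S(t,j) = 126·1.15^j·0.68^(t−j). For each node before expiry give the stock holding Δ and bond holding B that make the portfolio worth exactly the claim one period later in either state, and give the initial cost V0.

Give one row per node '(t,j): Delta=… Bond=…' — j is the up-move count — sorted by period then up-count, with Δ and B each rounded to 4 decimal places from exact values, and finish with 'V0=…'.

(0,0): Delta=-0.0493 Bond=6.9496
(1,0): Delta=0.0000 Bond=3.5589
(1,1): Delta=-0.0513 Bond=8.0716
(2,0): Delta=0.0000 Bond=3.9860
(2,1): Delta=0.0000 Bond=3.9860
(2,2): Delta=-0.0534 Bond=9.3848
(3,0): Delta=0.0000 Bond=4.4643
(3,1): Delta=0.0000 Bond=4.4643
(3,2): Delta=0.0000 Bond=4.4643
(3,3): Delta=-0.0555 Bond=10.9233
V0=0.7369

The replicating-portfolio and risk-neutral prices coincide; use p* = (1.12−0.68)/(1.15−0.68) = 0.9362 for the latter.
Terminal values V(4,·): V(4,0)=5.0000, V(4,1)=5.0000, V(4,2)=5.0000, V(4,3)=5.0000, V(4,4)=0.0000
  t=3,j=0: stock 39.6184 → up 45.5612 (V=5.0000), down 26.9405 (V=5.0000). Price 4.4643; hedge Δ=0.0000, bond B=4.4643.
  t=3,j=1: stock 67.0018 → up 77.0520 (V=5.0000), down 45.5612 (V=5.0000). Price 4.4643; hedge Δ=0.0000, bond B=4.4643.
  t=3,j=2: stock 113.3118 → up 130.3086 (V=5.0000), down 77.0520 (V=5.0000). Price 4.4643; hedge Δ=0.0000, bond B=4.4643.
  t=3,j=3: stock 191.6302 → up 220.3748 (V=0.0000), down 130.3086 (V=5.0000). Price 0.2850; hedge Δ=-0.0555, bond B=10.9233.
  t=2,j=0: stock 58.2624 → up 67.0018 (V=4.4643), down 39.6184 (V=4.4643). Price 3.9860; hedge Δ=0.0000, bond B=3.9860.
  t=2,j=1: stock 98.5320 → up 113.3118 (V=4.4643), down 67.0018 (V=4.4643). Price 3.9860; hedge Δ=0.0000, bond B=3.9860.
  t=2,j=2: stock 166.6350 → up 191.6302 (V=0.2850), down 113.3118 (V=4.4643). Price 0.4926; hedge Δ=-0.0534, bond B=9.3848.
  t=1,j=0: stock 85.6800 → up 98.5320 (V=3.9860), down 58.2624 (V=3.9860). Price 3.5589; hedge Δ=0.0000, bond B=3.5589.
  t=1,j=1: stock 144.9000 → up 166.6350 (V=0.4926), down 98.5320 (V=3.9860). Price 0.6389; hedge Δ=-0.0513, bond B=8.0716.
  t=0,j=0: stock 126.0000 → up 144.9000 (V=0.6389), down 85.6800 (V=3.5589). Price 0.7369; hedge Δ=-0.0493, bond B=6.9496.
The time-0 hedge costs 0.7369, which is the no-arbitrage price.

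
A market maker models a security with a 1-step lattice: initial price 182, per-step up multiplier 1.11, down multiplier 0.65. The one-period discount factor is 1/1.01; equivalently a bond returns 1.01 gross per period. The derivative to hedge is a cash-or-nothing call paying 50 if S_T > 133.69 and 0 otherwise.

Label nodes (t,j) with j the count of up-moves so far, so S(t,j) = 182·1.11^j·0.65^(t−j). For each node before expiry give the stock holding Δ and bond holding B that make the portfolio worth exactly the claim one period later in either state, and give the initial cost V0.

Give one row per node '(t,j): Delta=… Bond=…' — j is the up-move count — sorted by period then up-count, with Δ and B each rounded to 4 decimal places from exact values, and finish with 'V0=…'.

No-arbitrage ⇒ martingale measure with p* = (R−d)/(u−d) = 0.7826.
Terminal payoffs: V(1,0)=0.0000, V(1,1)=50.0000
  t=0,j=0: stock 182.0000 → up 202.0200 (V=50.0000), down 118.3000 (V=0.0000). Price 38.7430; hedge Δ=0.5972, bond B=-69.9526.
Each (Δ,B) replicates both successor values, so the strategy is self-financing and V0 is arbitrage-free.

(0,0): Delta=0.5972 Bond=-69.9526
V0=38.7430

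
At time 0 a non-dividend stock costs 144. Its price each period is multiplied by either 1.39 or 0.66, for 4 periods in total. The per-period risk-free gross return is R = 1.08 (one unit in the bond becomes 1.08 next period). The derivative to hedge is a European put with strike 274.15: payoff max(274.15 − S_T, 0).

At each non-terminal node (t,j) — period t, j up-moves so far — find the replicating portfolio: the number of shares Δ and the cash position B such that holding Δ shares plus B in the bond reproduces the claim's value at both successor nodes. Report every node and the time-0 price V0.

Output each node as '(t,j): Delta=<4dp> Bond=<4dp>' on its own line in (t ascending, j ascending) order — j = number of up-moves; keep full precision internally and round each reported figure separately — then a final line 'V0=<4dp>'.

(0,0): Delta=-0.6212 Bond=168.1714
(1,0): Delta=-1.0000 Bond=217.6291
(1,1): Delta=-0.4884 Bond=155.0507
(2,0): Delta=-1.0000 Bond=235.0394
(2,1): Delta=-1.0000 Bond=235.0394
(2,2): Delta=-0.3091 Bond=117.5709
(3,0): Delta=-1.0000 Bond=253.8426
(3,1): Delta=-1.0000 Bond=253.8426
(3,2): Delta=-1.0000 Bond=253.8426
(3,3): Delta=-0.0670 Bond=33.3374
V0=78.7229

No-arbitrage ⇒ martingale measure with p* = (R−d)/(u−d) = 0.5753.
Terminal values V(4,·): V(4,0)=246.8264, V(4,1)=216.6048, V(4,2)=152.9563, V(4,3)=18.9088, V(4,4)=0.0000
(3,0): S=41.3994. Δ = (V_up−V_dn)/(S_up−S_dn) = (216.6048−246.8264)/(57.5452−27.3236) = -1.0000. V = [p*·216.6048 + (1−p*)·246.8264]/1.08 = 212.4432. B = V − Δ·S = 253.8426.
(3,1): S=87.1897. Δ = (V_up−V_dn)/(S_up−S_dn) = (152.9563−216.6048)/(121.1937−57.5452) = -1.0000. V = [p*·152.9563 + (1−p*)·216.6048]/1.08 = 166.6529. B = V − Δ·S = 253.8426.
(3,2): S=183.6268. Δ = (V_up−V_dn)/(S_up−S_dn) = (18.9088−152.9563)/(255.2412−121.1937) = -1.0000. V = [p*·18.9088 + (1−p*)·152.9563]/1.08 = 70.2158. B = V − Δ·S = 253.8426.
(3,3): S=386.7291. Δ = (V_up−V_dn)/(S_up−S_dn) = (0.0000−18.9088)/(537.5535−255.2412) = -0.0670. V = [p*·0.0000 + (1−p*)·18.9088]/1.08 = 7.4350. B = V − Δ·S = 33.3374.
(2,0): S=62.7264. Δ = (V_up−V_dn)/(S_up−S_dn) = (166.6529−212.4432)/(87.1897−41.3994) = -1.0000. V = [p*·166.6529 + (1−p*)·212.4432]/1.08 = 172.3130. B = V − Δ·S = 235.0394.
(2,1): S=132.1056. Δ = (V_up−V_dn)/(S_up−S_dn) = (70.2158−166.6529)/(183.6268−87.1897) = -1.0000. V = [p*·70.2158 + (1−p*)·166.6529]/1.08 = 102.9338. B = V − Δ·S = 235.0394.
(2,2): S=278.2224. Δ = (V_up−V_dn)/(S_up−S_dn) = (7.4350−70.2158)/(386.7291−183.6268) = -0.3091. V = [p*·7.4350 + (1−p*)·70.2158]/1.08 = 31.5697. B = V − Δ·S = 117.5709.
(1,0): S=95.0400. Δ = (V_up−V_dn)/(S_up−S_dn) = (102.9338−172.3130)/(132.1056−62.7264) = -1.0000. V = [p*·102.9338 + (1−p*)·172.3130]/1.08 = 122.5891. B = V − Δ·S = 217.6291.
(1,1): S=200.1600. Δ = (V_up−V_dn)/(S_up−S_dn) = (31.5697−102.9338)/(278.2224−132.1056) = -0.4884. V = [p*·31.5697 + (1−p*)·102.9338]/1.08 = 57.2917. B = V − Δ·S = 155.0507.
(0,0): S=144.0000. Δ = (V_up−V_dn)/(S_up−S_dn) = (57.2917−122.5891)/(200.1600−95.0400) = -0.6212. V = [p*·57.2917 + (1−p*)·122.5891]/1.08 = 78.7229. B = V − Δ·S = 168.1714.
Check: Δ(0,0)·S0 + B(0,0) = 78.7229 = V0.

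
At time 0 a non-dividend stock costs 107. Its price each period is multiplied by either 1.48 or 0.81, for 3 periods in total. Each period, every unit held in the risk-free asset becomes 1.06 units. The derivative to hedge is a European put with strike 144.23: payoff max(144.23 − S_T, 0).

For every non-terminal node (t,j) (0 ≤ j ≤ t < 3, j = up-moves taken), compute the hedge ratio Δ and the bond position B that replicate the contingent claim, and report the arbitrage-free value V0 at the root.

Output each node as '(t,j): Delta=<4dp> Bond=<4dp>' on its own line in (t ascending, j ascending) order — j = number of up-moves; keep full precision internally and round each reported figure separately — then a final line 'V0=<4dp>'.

(0,0): Delta=-0.4637 Bond=82.5787
(1,0): Delta=-0.7235 Bond=110.0519
(1,1): Delta=-0.2248 Bond=49.7025
(2,0): Delta=-1.0000 Bond=136.0660
(2,1): Delta=-0.4693 Bond=84.0445
(2,2): Delta=0.0000 Bond=0.0000
V0=32.9647

Under the risk-neutral measure, an up-move has probability p* = (R−d)/(u−d) = 0.3731 and values discount at R = 1.06.
Payoff layer (t=3): V(3,0)=87.3658, V(3,1)=40.3300, V(3,2)=0.0000, V(3,3)=0.0000
Node (2,0) S=70.2027: V=(p*·40.3300+(1−p*)·87.3658)/1.06=65.8633; Δ=(40.3300−87.3658)/(103.9000−56.8642)=-1.0000; B=V−Δ·S=136.0660
Node (2,1) S=128.2716: V=(p*·0.0000+(1−p*)·40.3300)/1.06=23.8505; Δ=(0.0000−40.3300)/(189.8420−103.9000)=-0.4693; B=V−Δ·S=84.0445
Node (2,2) S=234.3728: V=(p*·0.0000+(1−p*)·0.0000)/1.06=0.0000; Δ=(0.0000−0.0000)/(346.8717−189.8420)=0.0000; B=V−Δ·S=0.0000
Node (1,0) S=86.6700: V=(p*·23.8505+(1−p*)·65.8633)/1.06=47.3461; Δ=(23.8505−65.8633)/(128.2716−70.2027)=-0.7235; B=V−Δ·S=110.0519
Node (1,1) S=158.3600: V=(p*·0.0000+(1−p*)·23.8505)/1.06=14.1048; Δ=(0.0000−23.8505)/(234.3728−128.2716)=-0.2248; B=V−Δ·S=49.7025
Node (0,0) S=107.0000: V=(p*·14.1048+(1−p*)·47.3461)/1.06=32.9647; Δ=(14.1048−47.3461)/(158.3600−86.6700)=-0.4637; B=V−Δ·S=82.5787
The time-0 hedge costs 32.9647, which is the no-arbitrage price.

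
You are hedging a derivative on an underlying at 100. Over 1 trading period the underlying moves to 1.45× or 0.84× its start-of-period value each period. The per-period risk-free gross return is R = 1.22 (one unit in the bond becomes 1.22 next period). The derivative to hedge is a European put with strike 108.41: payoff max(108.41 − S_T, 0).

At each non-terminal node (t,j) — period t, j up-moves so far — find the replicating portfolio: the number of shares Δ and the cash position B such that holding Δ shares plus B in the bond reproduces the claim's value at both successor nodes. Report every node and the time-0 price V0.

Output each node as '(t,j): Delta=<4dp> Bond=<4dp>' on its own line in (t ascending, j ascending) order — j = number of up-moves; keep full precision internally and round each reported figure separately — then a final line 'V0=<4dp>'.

(0,0): Delta=-0.4002 Bond=47.5605
V0=7.5441

Risk-neutral probability p* = (R−d)/(u−d) = (1.22−0.84)/(1.45−0.84) = 0.6230.
Payoff layer (t=1): V(1,0)=24.4100, V(1,1)=0.0000
  t=0,j=0: stock 100.0000 → up 145.0000 (V=0.0000), down 84.0000 (V=24.4100). Price 7.5441; hedge Δ=-0.4002, bond B=47.5605.
Root portfolio cost Δ·100+B reproduces V0=7.5441.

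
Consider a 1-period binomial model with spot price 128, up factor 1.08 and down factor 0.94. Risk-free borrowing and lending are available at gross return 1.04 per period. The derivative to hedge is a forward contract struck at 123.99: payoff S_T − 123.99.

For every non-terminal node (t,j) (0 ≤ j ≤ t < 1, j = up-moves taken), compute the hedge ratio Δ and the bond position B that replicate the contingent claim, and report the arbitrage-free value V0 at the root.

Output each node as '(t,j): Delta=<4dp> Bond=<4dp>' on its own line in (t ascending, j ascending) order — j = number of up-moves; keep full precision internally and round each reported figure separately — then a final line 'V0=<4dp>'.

(0,0): Delta=1.0000 Bond=-119.2212
V0=8.7788

Since d<R<u, set p* = (R−d)/(u−d) = 0.7143; price each node as the discounted p*-expectation of its children.
Terminal values V(1,·): V(1,0)=-3.6700, V(1,1)=14.2500
Node (0,0) S=128.0000: V=(p*·14.2500+(1−p*)·-3.6700)/1.04=8.7788; Δ=(14.2500−-3.6700)/(138.2400−120.3200)=1.0000; B=V−Δ·S=-119.2212
The time-0 hedge costs 8.7788, which is the no-arbitrage price.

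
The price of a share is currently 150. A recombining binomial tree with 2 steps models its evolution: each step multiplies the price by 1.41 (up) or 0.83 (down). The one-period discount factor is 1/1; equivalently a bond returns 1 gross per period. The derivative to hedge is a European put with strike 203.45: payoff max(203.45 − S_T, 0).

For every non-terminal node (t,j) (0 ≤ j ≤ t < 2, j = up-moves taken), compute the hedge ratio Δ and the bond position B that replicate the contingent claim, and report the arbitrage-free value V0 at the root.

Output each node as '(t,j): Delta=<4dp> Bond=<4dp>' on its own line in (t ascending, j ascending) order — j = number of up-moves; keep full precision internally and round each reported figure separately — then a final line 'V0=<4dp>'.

(0,0): Delta=-0.6807 Bond=163.7017
(1,0): Delta=-1.0000 Bond=203.4500
(1,1): Delta=-0.2275 Bond=67.8380
V0=61.5912

No-arbitrage ⇒ martingale measure with p* = (R−d)/(u−d) = 0.2931.
At expiry t=2: V(2,0)=100.1150, V(2,1)=27.9050, V(2,2)=0.0000
  t=1,j=0: stock 124.5000 → up 175.5450 (V=27.9050), down 103.3350 (V=100.1150). Price 78.9500; hedge Δ=-1.0000, bond B=203.4500.
  t=1,j=1: stock 211.5000 → up 298.2150 (V=0.0000), down 175.5450 (V=27.9050). Price 19.7259; hedge Δ=-0.2275, bond B=67.8380.
  t=0,j=0: stock 150.0000 → up 211.5000 (V=19.7259), down 124.5000 (V=78.9500). Price 61.5912; hedge Δ=-0.6807, bond B=163.7017.
Each (Δ,B) replicates both successor values, so the strategy is self-financing and V0 is arbitrage-free.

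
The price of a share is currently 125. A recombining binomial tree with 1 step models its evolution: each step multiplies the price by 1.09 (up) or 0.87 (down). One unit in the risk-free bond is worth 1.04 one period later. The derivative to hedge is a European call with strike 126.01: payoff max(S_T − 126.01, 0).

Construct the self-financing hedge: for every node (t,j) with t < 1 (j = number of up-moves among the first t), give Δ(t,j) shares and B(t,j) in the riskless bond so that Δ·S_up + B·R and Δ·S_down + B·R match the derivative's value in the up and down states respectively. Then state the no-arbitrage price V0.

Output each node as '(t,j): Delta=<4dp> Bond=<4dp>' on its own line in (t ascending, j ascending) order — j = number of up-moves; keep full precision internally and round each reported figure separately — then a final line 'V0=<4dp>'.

(0,0): Delta=0.3724 Bond=-38.9371
V0=7.6084

Risk-neutral probability p* = (R−d)/(u−d) = (1.04−0.87)/(1.09−0.87) = 0.7727.
Terminal values V(1,·): V(1,0)=0.0000, V(1,1)=10.2400
Node (0,0) S=125.0000: V=(p*·10.2400+(1−p*)·0.0000)/1.04=7.6084; Δ=(10.2400−0.0000)/(136.2500−108.7500)=0.3724; B=V−Δ·S=-38.9371
Self-financing check: at every node Δ·S+B equals the discounted successor values.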